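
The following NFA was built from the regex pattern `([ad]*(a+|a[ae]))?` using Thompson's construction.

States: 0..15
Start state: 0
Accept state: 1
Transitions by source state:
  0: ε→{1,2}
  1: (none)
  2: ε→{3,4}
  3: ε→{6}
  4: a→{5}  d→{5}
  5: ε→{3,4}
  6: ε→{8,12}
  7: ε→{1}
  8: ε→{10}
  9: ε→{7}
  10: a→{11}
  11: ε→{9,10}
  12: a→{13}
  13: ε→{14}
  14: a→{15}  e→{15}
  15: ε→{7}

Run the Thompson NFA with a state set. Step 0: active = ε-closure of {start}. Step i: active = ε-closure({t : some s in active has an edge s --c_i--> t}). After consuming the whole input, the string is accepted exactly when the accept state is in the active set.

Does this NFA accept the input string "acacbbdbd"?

initial (ε-close {0}): {0,1,2,3,4,6,8,10,12}
'a' @ 1: {1,3,4,5,6,7,8,9,10,11,12,13,14}  [accepting]
'c' @ 2: {}  — state set empty
rest 'acbbdbd' ignored (set empty)
final: {}; accept 1 not in set

Answer: REJECT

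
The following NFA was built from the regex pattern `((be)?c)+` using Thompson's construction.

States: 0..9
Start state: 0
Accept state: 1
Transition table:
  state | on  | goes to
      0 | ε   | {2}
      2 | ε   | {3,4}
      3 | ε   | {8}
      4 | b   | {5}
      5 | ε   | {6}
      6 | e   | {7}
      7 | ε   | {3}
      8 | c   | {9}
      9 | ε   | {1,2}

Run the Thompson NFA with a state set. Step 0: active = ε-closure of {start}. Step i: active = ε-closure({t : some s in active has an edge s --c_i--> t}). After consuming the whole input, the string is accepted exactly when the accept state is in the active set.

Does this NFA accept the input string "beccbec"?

Answer: ACCEPT

Derivation:
initial (ε-close {0}): {0,2,3,4,8}
'b' @ 1: {5,6}
'e' @ 2: {3,7,8}
'c' @ 3: {1,2,3,4,8,9}  [accepting]
'c' @ 4: {1,2,3,4,8,9}  [accepting]
'b' @ 5: {5,6}
'e' @ 6: {3,7,8}
'c' @ 7: {1,2,3,4,8,9}  [accepting]
after full input: {1,2,3,4,8,9}  (accept=1 in)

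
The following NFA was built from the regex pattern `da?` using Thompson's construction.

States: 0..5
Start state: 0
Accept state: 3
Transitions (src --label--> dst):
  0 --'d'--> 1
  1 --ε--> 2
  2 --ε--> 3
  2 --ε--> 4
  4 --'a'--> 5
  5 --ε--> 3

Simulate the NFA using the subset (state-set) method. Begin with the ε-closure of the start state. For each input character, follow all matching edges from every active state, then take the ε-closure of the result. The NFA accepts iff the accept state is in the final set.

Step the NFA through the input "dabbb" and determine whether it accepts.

Answer: REJECT

Derivation:
start: ε-closure({0}) = {0}
'd' @ 1: {1,2,3,4}  [accepting]
'a' @ 2: {3,5}  [accepting]
'b' @ 3: {}  — no active states
rest 'bb' ignored (set empty)
end set {} — state 3 not in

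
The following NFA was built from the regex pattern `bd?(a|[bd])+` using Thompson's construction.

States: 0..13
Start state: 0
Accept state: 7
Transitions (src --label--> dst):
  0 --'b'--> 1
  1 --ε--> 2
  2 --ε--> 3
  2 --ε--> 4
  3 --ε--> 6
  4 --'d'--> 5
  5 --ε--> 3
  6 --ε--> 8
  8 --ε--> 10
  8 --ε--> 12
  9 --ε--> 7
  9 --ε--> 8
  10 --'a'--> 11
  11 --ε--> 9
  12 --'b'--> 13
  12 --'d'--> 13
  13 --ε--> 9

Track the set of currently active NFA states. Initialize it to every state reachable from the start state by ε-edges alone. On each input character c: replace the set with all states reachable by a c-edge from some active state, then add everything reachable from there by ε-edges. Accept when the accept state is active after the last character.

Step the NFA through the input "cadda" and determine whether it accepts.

start: ε-closure({0}) = {0}
'c' @ 1: {}  — dead — no transitions
rest 'adda' ignored (set empty)
after full input: {}  (accept=7 not in)

Answer: REJECT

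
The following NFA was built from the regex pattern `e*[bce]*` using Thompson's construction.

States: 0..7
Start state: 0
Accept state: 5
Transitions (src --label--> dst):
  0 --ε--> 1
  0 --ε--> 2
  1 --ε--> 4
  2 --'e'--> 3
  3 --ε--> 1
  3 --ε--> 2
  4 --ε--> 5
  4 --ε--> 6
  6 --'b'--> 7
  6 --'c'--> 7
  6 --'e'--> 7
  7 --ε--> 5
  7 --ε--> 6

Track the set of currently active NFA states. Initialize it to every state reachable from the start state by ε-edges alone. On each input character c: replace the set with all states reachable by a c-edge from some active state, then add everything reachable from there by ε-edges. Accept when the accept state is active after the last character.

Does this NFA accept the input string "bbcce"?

S₀ = ε-closure({0}) = {0,1,2,4,5,6}
'b' @ 1: {5,6,7}  [accepting]
'b' @ 2: {5,6,7}  [accepting]
'c' @ 3: {5,6,7}  [accepting]
'c' @ 4: {5,6,7}  [accepting]
'e' @ 5: {5,6,7}  [accepting]
end set {5,6,7} — state 5 in

Answer: ACCEPT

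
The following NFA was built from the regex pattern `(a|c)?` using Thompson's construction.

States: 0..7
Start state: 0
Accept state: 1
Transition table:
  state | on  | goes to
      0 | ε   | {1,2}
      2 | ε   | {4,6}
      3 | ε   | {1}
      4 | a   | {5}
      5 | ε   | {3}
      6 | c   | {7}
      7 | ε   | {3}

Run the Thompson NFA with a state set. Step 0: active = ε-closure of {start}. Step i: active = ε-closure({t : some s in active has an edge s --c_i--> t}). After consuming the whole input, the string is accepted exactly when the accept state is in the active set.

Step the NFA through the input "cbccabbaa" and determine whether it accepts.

start: ε-closure({0}) = {0,1,2,4,6}
'c' @ 1: {1,3,7}  ✓accept
'b' @ 2: {}  — state set empty
rest 'ccabbaa' ignored (set empty)
final: {}; accept 1 not in set

Answer: REJECT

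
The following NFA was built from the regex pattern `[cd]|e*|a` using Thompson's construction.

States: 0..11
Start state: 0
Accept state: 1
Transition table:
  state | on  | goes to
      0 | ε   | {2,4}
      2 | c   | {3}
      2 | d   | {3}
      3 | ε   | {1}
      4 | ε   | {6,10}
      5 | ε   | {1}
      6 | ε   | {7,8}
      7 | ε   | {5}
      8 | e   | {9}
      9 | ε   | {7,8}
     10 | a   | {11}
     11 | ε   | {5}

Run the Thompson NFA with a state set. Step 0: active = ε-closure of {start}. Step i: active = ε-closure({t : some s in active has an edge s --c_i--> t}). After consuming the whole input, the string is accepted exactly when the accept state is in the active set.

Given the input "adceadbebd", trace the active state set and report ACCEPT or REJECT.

Answer: REJECT

Steps:
start: ε-closure({0}) = {0,1,2,4,5,6,7,8,10}
'a' @ 1: {1,5,11}  (accept∈set)
'd' @ 2: {}  — no active states
rest 'ceadbebd' ignored (set empty)
end set {} — state 1 not in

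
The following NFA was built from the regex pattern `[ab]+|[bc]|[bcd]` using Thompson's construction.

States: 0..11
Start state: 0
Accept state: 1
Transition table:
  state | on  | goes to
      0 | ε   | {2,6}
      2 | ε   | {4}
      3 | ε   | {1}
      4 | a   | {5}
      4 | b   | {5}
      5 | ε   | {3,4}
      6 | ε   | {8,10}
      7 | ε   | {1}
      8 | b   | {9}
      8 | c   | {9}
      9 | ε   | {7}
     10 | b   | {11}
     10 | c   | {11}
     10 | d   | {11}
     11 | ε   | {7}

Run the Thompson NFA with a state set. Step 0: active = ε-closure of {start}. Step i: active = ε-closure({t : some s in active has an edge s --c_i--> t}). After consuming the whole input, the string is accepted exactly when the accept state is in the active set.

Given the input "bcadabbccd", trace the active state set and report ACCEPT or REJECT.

Answer: REJECT

Steps:
S₀ = ε-closure({0}) = {0,2,4,6,8,10}
'b' @ 1: {1,3,4,5,7,9,11}  ✓accept
'c' @ 2: {}  — dead — no transitions
rest 'adabbccd' ignored (set empty)
final: {}; accept 1 not in set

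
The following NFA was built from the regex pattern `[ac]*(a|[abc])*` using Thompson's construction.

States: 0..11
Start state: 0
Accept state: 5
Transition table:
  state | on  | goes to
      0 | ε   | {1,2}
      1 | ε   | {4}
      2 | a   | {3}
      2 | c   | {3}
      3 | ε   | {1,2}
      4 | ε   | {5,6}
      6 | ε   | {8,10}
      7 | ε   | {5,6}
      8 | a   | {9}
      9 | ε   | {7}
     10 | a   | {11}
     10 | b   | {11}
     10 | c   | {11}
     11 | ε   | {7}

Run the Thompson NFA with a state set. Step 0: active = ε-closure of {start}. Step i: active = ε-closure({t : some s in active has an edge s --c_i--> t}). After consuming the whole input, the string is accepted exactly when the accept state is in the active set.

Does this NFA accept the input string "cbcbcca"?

S₀ = ε-closure({0}) = {0,1,2,4,5,6,8,10}
'c' @ 1: {1,2,3,4,5,6,7,8,10,11}  [accepting]
'b' @ 2: {5,6,7,8,10,11}  [accepting]
'c' @ 3: {5,6,7,8,10,11}  [accepting]
'b' @ 4: {5,6,7,8,10,11}  [accepting]
'c' @ 5: {5,6,7,8,10,11}  [accepting]
'c' @ 6: {5,6,7,8,10,11}  [accepting]
'a' @ 7: {5,6,7,8,9,10,11}  [accepting]
final: {5,6,7,8,9,10,11}; accept 5 in set

Answer: ACCEPT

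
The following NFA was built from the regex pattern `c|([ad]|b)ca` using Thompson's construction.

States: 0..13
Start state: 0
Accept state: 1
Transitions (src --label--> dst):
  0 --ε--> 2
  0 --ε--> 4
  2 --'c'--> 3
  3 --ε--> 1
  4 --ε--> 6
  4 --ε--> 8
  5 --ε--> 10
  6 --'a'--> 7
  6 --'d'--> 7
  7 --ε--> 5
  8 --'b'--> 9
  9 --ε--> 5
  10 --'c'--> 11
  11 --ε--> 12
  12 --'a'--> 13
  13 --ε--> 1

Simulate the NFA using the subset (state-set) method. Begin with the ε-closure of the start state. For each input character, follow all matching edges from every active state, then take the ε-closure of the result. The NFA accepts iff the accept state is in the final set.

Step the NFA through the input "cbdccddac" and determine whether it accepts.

start: ε-closure({0}) = {0,2,4,6,8}
'c' @ 1: {1,3}  ✓accept
'b' @ 2: {}  — dead — no transitions
rest 'dccddac' ignored (set empty)
end set {} — state 1 not in

Answer: REJECT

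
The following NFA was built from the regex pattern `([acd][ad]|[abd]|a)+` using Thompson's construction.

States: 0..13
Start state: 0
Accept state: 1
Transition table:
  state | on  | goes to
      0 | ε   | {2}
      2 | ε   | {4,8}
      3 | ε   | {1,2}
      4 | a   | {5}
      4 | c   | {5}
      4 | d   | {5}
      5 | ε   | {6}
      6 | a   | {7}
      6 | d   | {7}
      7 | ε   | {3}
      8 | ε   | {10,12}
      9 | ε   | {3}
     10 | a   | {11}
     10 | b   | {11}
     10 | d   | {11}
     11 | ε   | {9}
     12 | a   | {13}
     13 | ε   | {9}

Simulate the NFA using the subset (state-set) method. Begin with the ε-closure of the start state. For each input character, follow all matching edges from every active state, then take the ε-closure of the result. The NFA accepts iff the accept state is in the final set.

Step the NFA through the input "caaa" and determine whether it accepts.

S₀ = ε-closure({0}) = {0,2,4,8,10,12}
'c' @ 1: {5,6}
'a' @ 2: {1,2,3,4,7,8,10,12}  ✓accept
'a' @ 3: {1,2,3,4,5,6,8,9,10,11,12,13}  ✓accept
'a' @ 4: {1,2,3,4,5,6,7,8,9,10,11,12,13}  ✓accept
final: {1,2,3,4,5,6,7,8,9,10,11,12,13}; accept 1 in set

Answer: ACCEPT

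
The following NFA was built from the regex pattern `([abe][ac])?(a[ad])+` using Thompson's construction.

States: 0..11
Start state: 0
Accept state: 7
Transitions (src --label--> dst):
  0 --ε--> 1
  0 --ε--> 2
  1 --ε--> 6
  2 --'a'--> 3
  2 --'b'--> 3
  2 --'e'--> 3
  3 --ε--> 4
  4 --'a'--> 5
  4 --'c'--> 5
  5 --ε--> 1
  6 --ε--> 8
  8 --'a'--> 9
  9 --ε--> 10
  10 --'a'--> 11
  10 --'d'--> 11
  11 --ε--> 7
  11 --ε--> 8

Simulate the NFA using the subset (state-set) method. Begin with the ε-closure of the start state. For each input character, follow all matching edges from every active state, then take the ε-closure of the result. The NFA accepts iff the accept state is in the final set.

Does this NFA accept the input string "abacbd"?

S₀ = ε-closure({0}) = {0,1,2,6,8}
'a' @ 1: {3,4,9,10}
'b' @ 2: {}  — dead — no transitions
rest 'acbd' ignored (set empty)
end set {} — state 7 not in

Answer: REJECT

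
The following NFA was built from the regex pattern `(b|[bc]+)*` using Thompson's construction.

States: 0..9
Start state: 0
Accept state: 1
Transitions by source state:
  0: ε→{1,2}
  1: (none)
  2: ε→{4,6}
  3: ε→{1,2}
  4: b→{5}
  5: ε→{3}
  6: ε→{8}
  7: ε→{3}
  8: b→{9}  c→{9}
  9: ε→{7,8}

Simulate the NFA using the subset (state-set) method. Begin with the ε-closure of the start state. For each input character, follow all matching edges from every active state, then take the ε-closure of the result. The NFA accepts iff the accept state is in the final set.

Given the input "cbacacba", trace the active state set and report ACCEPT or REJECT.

S₀ = ε-closure({0}) = {0,1,2,4,6,8}
'c' @ 1: {1,2,3,4,6,7,8,9}  ✓accept
'b' @ 2: {1,2,3,4,5,6,7,8,9}  ✓accept
'a' @ 3: {}  — no active states
rest 'cacba' ignored (set empty)
after full input: {}  (accept=1 not in)

Answer: REJECT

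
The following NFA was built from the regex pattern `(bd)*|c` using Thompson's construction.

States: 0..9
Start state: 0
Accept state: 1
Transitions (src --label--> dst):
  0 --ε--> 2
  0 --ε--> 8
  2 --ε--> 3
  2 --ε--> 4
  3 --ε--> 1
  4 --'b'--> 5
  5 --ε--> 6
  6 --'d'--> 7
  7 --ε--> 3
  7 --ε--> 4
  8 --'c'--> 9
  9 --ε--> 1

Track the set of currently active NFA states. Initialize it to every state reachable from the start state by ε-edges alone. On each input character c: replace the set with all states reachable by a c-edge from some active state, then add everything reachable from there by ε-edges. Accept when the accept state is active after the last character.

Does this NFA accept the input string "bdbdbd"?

Answer: ACCEPT

Steps:
initial (ε-close {0}): {0,1,2,3,4,8}
'b' @ 1: {5,6}
'd' @ 2: {1,3,4,7}  (accept∈set)
'b' @ 3: {5,6}
'd' @ 4: {1,3,4,7}  (accept∈set)
'b' @ 5: {5,6}
'd' @ 6: {1,3,4,7}  (accept∈set)
after full input: {1,3,4,7}  (accept=1 in)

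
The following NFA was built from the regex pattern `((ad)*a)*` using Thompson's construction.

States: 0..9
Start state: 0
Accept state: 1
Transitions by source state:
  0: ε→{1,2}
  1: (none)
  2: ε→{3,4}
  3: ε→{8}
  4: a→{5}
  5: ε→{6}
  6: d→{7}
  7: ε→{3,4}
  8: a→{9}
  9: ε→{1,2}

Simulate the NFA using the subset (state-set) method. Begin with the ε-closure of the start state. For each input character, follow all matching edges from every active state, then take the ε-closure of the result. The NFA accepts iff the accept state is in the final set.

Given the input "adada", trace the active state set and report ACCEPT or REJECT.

Answer: ACCEPT

Trace:
S₀ = ε-closure({0}) = {0,1,2,3,4,8}
'a' @ 1: {1,2,3,4,5,6,8,9}  [accepting]
'd' @ 2: {3,4,7,8}
'a' @ 3: {1,2,3,4,5,6,8,9}  [accepting]
'd' @ 4: {3,4,7,8}
'a' @ 5: {1,2,3,4,5,6,8,9}  [accepting]
final: {1,2,3,4,5,6,8,9}; accept 1 in set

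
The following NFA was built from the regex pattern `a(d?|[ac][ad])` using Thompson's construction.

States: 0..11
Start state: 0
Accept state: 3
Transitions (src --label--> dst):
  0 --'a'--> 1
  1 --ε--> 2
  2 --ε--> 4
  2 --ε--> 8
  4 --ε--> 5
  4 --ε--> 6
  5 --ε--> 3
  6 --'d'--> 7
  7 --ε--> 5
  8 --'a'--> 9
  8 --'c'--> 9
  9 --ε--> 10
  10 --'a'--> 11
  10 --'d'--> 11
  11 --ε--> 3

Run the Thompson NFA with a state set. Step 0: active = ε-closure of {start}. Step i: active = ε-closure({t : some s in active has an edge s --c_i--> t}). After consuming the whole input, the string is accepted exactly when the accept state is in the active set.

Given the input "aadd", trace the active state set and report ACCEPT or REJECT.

Answer: REJECT

Trace:
initial (ε-close {0}): {0}
'a' @ 1: {1,2,3,4,5,6,8}  ✓accept
'a' @ 2: {9,10}
'd' @ 3: {3,11}  ✓accept
'd' @ 4: {}  — state set empty
end set {} — state 3 not in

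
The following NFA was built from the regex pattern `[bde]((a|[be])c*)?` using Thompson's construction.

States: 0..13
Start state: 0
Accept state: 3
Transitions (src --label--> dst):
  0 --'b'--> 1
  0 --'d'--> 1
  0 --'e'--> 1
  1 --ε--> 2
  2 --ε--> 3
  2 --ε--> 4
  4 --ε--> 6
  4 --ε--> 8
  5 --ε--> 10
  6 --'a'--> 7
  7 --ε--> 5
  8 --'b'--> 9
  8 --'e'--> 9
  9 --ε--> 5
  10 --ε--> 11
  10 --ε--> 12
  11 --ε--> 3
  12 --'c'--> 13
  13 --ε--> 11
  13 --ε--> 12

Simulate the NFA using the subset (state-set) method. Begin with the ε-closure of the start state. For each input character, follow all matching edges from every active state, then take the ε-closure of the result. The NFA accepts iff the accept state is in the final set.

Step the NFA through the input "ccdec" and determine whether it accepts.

Answer: REJECT

Steps:
start: ε-closure({0}) = {0}
'c' @ 1: {}  — no active states
rest 'cdec' ignored (set empty)
after full input: {}  (accept=3 not in)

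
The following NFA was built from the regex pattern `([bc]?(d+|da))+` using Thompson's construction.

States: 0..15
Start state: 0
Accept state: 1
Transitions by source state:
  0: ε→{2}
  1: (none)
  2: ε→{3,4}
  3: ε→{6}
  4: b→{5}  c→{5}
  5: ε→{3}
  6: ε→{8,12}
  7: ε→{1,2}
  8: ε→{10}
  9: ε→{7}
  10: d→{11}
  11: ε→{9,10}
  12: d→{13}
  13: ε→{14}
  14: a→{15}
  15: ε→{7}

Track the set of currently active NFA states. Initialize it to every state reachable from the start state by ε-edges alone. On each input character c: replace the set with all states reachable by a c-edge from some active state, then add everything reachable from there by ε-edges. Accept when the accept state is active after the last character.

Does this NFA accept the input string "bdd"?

Answer: ACCEPT

Derivation:
S₀ = ε-closure({0}) = {0,2,3,4,6,8,10,12}
'b' @ 1: {3,5,6,8,10,12}
'd' @ 2: {1,2,3,4,6,7,8,9,10,11,12,13,14}  ✓accept
'd' @ 3: {1,2,3,4,6,7,8,9,10,11,12,13,14}  ✓accept
after full input: {1,2,3,4,6,7,8,9,10,11,12,13,14}  (accept=1 in)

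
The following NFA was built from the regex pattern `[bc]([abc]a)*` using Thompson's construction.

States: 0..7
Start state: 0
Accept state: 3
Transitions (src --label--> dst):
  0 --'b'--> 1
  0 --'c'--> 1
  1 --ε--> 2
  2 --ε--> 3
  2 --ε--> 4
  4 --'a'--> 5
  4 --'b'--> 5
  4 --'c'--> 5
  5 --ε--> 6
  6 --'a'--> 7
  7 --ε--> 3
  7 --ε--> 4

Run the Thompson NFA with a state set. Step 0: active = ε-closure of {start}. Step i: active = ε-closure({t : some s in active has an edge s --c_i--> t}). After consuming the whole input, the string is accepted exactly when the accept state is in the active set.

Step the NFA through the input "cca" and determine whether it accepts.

initial (ε-close {0}): {0}
'c' @ 1: {1,2,3,4}  (accept∈set)
'c' @ 2: {5,6}
'a' @ 3: {3,4,7}  (accept∈set)
end set {3,4,7} — state 3 in

Answer: ACCEPT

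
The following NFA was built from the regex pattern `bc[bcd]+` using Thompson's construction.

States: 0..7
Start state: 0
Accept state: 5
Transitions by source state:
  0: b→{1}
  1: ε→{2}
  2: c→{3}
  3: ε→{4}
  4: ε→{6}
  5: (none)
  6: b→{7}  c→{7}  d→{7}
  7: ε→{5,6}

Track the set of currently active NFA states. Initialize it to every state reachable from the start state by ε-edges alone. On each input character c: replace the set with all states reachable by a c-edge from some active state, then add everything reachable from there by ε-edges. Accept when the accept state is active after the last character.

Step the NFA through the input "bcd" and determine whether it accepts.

initial (ε-close {0}): {0}
'b' @ 1: {1,2}
'c' @ 2: {3,4,6}
'd' @ 3: {5,6,7}  ✓accept
after full input: {5,6,7}  (accept=5 in)

Answer: ACCEPT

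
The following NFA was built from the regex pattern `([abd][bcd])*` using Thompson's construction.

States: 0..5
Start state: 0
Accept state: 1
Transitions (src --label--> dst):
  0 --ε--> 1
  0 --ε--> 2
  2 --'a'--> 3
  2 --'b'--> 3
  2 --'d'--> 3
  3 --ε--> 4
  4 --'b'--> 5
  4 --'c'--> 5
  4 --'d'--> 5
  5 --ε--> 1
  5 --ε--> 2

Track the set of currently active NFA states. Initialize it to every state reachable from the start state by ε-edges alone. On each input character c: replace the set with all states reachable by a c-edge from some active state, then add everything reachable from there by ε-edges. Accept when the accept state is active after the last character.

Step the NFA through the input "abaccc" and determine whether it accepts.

start: ε-closure({0}) = {0,1,2}
'a' @ 1: {3,4}
'b' @ 2: {1,2,5}  [accepting]
'a' @ 3: {3,4}
'c' @ 4: {1,2,5}  [accepting]
'c' @ 5: {}  — dead — no transitions
rest 'c' ignored (set empty)
final: {}; accept 1 not in set

Answer: REJECT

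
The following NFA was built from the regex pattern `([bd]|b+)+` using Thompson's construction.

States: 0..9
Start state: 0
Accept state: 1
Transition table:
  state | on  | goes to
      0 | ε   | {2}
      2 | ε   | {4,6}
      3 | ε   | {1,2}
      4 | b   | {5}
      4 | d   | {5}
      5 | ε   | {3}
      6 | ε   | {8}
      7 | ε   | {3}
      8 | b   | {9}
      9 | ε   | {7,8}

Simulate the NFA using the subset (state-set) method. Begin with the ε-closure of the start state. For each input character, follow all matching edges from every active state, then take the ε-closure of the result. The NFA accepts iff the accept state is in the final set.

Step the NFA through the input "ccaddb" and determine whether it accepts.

start: ε-closure({0}) = {0,2,4,6,8}
'c' @ 1: {}  — no active states
rest 'caddb' ignored (set empty)
end set {} — state 1 not in

Answer: REJECT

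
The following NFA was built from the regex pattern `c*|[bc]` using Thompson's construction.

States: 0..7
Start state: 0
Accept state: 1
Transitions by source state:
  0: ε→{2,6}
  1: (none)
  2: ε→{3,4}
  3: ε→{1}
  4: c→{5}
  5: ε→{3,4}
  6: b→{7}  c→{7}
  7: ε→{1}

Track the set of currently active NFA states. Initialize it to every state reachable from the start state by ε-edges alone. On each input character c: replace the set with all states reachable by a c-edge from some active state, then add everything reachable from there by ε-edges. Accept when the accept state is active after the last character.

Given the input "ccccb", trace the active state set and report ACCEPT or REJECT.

Answer: REJECT

Trace:
S₀ = ε-closure({0}) = {0,1,2,3,4,6}
'c' @ 1: {1,3,4,5,7}  (accept∈set)
'c' @ 2: {1,3,4,5}  (accept∈set)
'c' @ 3: {1,3,4,5}  (accept∈set)
'c' @ 4: {1,3,4,5}  (accept∈set)
'b' @ 5: {}  — state set empty
final: {}; accept 1 not in set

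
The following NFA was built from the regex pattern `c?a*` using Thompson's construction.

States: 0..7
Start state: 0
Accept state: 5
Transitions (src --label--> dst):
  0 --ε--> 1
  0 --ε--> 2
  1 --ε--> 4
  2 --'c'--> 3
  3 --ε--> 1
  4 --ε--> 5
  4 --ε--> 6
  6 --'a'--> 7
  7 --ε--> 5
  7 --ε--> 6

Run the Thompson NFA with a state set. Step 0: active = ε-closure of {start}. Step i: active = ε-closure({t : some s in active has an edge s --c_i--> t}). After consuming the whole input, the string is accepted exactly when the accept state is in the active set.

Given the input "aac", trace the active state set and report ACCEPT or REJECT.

start: ε-closure({0}) = {0,1,2,4,5,6}
'a' @ 1: {5,6,7}  (accept∈set)
'a' @ 2: {5,6,7}  (accept∈set)
'c' @ 3: {}  — no active states
final: {}; accept 5 not in set

Answer: REJECT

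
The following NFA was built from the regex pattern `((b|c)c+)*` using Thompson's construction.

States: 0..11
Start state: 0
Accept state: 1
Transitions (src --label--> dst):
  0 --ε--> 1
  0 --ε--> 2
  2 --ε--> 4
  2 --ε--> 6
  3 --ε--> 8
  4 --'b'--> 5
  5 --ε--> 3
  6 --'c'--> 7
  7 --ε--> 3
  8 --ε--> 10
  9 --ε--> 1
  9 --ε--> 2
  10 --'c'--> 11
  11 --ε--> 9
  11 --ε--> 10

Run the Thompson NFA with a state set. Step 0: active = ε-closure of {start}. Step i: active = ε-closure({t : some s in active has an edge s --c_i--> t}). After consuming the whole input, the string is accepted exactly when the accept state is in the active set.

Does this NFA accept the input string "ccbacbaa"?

initial (ε-close {0}): {0,1,2,4,6}
'c' @ 1: {3,7,8,10}
'c' @ 2: {1,2,4,6,9,10,11}  ✓accept
'b' @ 3: {3,5,8,10}
'a' @ 4: {}  — dead — no transitions
rest 'cbaa' ignored (set empty)
final: {}; accept 1 not in set

Answer: REJECT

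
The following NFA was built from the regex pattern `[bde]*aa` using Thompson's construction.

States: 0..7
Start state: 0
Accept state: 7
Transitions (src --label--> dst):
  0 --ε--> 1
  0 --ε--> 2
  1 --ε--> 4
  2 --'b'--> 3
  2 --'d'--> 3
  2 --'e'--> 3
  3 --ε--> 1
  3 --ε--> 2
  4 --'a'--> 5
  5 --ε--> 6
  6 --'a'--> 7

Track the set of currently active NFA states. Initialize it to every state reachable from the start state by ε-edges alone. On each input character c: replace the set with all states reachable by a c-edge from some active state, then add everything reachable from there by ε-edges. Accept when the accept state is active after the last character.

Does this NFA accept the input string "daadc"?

initial (ε-close {0}): {0,1,2,4}
'd' @ 1: {1,2,3,4}
'a' @ 2: {5,6}
'a' @ 3: {7}  (accept∈set)
'd' @ 4: {}  — dead — no transitions
rest 'c' ignored (set empty)
after full input: {}  (accept=7 not in)

Answer: REJECT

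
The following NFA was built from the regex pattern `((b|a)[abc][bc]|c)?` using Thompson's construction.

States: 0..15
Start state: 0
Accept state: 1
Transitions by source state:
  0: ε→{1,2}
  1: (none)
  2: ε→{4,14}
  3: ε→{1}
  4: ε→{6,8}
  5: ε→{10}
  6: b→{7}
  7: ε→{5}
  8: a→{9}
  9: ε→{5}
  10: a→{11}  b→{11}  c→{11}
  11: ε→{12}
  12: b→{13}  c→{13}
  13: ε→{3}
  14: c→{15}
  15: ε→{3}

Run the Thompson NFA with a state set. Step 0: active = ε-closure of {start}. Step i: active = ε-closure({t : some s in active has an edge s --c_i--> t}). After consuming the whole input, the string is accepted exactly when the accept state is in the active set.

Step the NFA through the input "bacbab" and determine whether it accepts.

S₀ = ε-closure({0}) = {0,1,2,4,6,8,14}
'b' @ 1: {5,7,10}
'a' @ 2: {11,12}
'c' @ 3: {1,3,13}  ✓accept
'b' @ 4: {}  — dead — no transitions
rest 'ab' ignored (set empty)
final: {}; accept 1 not in set

Answer: REJECT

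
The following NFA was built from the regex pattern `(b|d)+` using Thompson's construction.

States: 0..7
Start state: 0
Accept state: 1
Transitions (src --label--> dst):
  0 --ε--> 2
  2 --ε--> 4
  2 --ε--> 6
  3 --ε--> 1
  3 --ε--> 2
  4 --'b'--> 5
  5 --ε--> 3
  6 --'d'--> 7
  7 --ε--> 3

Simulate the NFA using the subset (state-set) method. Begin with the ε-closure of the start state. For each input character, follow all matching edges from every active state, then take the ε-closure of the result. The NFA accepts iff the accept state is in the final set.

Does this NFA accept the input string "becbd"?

start: ε-closure({0}) = {0,2,4,6}
'b' @ 1: {1,2,3,4,5,6}  ✓accept
'e' @ 2: {}  — state set empty
rest 'cbd' ignored (set empty)
end set {} — state 1 not in

Answer: REJECT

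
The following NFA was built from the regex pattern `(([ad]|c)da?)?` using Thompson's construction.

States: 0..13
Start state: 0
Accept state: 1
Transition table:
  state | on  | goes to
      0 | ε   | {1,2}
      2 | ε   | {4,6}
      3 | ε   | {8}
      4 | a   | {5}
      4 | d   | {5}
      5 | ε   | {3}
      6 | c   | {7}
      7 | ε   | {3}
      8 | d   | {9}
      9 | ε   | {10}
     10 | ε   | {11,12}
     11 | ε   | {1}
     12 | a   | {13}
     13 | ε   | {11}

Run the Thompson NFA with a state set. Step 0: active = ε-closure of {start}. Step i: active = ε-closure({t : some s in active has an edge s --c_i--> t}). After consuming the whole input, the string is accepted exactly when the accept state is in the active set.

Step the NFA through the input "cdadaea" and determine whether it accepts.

initial (ε-close {0}): {0,1,2,4,6}
'c' @ 1: {3,7,8}
'd' @ 2: {1,9,10,11,12}  ✓accept
'a' @ 3: {1,11,13}  ✓accept
'd' @ 4: {}  — state set empty
rest 'aea' ignored (set empty)
end set {} — state 1 not in

Answer: REJECT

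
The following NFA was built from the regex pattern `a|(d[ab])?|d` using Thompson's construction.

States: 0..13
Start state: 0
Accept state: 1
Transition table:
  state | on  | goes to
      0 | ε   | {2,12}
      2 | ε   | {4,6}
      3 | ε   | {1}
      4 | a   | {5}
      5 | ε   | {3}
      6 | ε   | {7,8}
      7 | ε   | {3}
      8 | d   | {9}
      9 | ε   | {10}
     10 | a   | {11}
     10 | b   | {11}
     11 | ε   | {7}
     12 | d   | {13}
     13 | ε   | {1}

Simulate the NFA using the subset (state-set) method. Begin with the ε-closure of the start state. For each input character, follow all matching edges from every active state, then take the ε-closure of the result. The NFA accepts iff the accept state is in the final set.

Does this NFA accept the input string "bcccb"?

start: ε-closure({0}) = {0,1,2,3,4,6,7,8,12}
'b' @ 1: {}  — state set empty
rest 'cccb' ignored (set empty)
after full input: {}  (accept=1 not in)

Answer: REJECT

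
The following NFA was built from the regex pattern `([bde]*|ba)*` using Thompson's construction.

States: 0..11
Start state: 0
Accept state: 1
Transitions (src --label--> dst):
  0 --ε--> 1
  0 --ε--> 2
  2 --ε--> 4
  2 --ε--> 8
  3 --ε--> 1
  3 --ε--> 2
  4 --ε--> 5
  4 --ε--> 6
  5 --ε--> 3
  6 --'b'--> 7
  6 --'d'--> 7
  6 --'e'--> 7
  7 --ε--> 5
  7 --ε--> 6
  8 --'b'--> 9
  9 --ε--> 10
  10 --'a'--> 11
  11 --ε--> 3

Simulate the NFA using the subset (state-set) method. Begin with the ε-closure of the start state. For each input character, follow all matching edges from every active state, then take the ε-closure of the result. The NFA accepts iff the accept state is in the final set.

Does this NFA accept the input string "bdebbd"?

Answer: ACCEPT

Steps:
initial (ε-close {0}): {0,1,2,3,4,5,6,8}
'b' @ 1: {1,2,3,4,5,6,7,8,9,10}  [accepting]
'd' @ 2: {1,2,3,4,5,6,7,8}  [accepting]
'e' @ 3: {1,2,3,4,5,6,7,8}  [accepting]
'b' @ 4: {1,2,3,4,5,6,7,8,9,10}  [accepting]
'b' @ 5: {1,2,3,4,5,6,7,8,9,10}  [accepting]
'd' @ 6: {1,2,3,4,5,6,7,8}  [accepting]
end set {1,2,3,4,5,6,7,8} — state 1 in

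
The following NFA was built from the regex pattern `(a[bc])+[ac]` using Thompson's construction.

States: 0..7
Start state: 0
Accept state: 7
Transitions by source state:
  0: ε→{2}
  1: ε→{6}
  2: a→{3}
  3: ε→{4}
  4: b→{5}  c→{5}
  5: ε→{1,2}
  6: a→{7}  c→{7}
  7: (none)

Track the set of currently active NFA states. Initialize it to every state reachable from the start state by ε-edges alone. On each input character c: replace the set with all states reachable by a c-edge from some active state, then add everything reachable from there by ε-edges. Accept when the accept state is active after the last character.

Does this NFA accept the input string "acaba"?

Answer: ACCEPT

Trace:
S₀ = ε-closure({0}) = {0,2}
'a' @ 1: {3,4}
'c' @ 2: {1,2,5,6}
'a' @ 3: {3,4,7}  ✓accept
'b' @ 4: {1,2,5,6}
'a' @ 5: {3,4,7}  ✓accept
final: {3,4,7}; accept 7 in set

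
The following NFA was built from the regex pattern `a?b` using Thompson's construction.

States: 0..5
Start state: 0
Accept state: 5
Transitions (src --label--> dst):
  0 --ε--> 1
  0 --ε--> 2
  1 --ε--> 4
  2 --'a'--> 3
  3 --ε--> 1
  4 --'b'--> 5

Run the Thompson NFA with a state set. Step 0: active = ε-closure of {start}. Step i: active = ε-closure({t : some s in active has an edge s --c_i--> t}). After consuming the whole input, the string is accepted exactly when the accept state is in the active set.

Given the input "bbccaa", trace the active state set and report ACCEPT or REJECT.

S₀ = ε-closure({0}) = {0,1,2,4}
'b' @ 1: {5}  ✓accept
'b' @ 2: {}  — state set empty
rest 'ccaa' ignored (set empty)
after full input: {}  (accept=5 not in)

Answer: REJECT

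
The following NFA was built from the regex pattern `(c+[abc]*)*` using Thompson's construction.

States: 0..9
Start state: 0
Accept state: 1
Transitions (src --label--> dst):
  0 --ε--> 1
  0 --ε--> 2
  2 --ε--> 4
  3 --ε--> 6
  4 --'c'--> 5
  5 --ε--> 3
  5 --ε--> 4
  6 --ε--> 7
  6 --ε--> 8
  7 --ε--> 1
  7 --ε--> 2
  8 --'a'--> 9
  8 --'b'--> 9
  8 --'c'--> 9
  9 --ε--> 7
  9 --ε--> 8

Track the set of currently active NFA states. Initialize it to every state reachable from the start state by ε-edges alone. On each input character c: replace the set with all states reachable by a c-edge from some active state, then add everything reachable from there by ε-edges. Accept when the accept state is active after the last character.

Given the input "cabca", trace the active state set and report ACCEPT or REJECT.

Answer: ACCEPT

Steps:
initial (ε-close {0}): {0,1,2,4}
'c' @ 1: {1,2,3,4,5,6,7,8}  (accept∈set)
'a' @ 2: {1,2,4,7,8,9}  (accept∈set)
'b' @ 3: {1,2,4,7,8,9}  (accept∈set)
'c' @ 4: {1,2,3,4,5,6,7,8,9}  (accept∈set)
'a' @ 5: {1,2,4,7,8,9}  (accept∈set)
after full input: {1,2,4,7,8,9}  (accept=1 in)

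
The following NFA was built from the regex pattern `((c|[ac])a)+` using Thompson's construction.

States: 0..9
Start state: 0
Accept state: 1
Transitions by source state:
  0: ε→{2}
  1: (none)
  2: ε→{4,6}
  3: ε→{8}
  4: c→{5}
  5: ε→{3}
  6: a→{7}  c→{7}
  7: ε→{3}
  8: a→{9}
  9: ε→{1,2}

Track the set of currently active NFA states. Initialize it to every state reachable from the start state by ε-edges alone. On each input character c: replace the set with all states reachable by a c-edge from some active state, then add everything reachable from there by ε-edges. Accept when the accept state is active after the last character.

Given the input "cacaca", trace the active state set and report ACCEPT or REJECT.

Answer: ACCEPT

Trace:
S₀ = ε-closure({0}) = {0,2,4,6}
'c' @ 1: {3,5,7,8}
'a' @ 2: {1,2,4,6,9}  (accept∈set)
'c' @ 3: {3,5,7,8}
'a' @ 4: {1,2,4,6,9}  (accept∈set)
'c' @ 5: {3,5,7,8}
'a' @ 6: {1,2,4,6,9}  (accept∈set)
after full input: {1,2,4,6,9}  (accept=1 in)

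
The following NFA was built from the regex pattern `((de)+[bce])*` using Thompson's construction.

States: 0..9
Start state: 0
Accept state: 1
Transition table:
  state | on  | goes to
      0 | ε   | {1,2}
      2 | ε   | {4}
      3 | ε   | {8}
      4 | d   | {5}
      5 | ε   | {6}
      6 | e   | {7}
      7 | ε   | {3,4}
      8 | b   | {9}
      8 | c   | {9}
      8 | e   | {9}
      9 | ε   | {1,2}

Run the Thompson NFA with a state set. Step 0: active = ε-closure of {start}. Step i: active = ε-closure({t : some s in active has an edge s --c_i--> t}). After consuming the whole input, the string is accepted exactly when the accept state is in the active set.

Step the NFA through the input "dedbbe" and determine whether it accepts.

S₀ = ε-closure({0}) = {0,1,2,4}
'd' @ 1: {5,6}
'e' @ 2: {3,4,7,8}
'd' @ 3: {5,6}
'b' @ 4: {}  — dead — no transitions
rest 'be' ignored (set empty)
final: {}; accept 1 not in set

Answer: REJECT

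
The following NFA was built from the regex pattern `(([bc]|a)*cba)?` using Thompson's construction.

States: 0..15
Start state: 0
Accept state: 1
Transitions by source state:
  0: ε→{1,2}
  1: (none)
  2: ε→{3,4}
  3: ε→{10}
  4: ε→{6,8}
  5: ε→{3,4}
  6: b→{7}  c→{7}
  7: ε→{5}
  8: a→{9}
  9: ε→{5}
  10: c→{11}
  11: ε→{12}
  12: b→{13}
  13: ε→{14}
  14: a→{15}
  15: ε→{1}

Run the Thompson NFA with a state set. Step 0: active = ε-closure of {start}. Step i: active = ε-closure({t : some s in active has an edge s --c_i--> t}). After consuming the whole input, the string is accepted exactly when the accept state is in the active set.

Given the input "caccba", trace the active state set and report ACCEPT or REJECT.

S₀ = ε-closure({0}) = {0,1,2,3,4,6,8,10}
'c' @ 1: {3,4,5,6,7,8,10,11,12}
'a' @ 2: {3,4,5,6,8,9,10}
'c' @ 3: {3,4,5,6,7,8,10,11,12}
'c' @ 4: {3,4,5,6,7,8,10,11,12}
'b' @ 5: {3,4,5,6,7,8,10,13,14}
'a' @ 6: {1,3,4,5,6,8,9,10,15}  ✓accept
after full input: {1,3,4,5,6,8,9,10,15}  (accept=1 in)

Answer: ACCEPT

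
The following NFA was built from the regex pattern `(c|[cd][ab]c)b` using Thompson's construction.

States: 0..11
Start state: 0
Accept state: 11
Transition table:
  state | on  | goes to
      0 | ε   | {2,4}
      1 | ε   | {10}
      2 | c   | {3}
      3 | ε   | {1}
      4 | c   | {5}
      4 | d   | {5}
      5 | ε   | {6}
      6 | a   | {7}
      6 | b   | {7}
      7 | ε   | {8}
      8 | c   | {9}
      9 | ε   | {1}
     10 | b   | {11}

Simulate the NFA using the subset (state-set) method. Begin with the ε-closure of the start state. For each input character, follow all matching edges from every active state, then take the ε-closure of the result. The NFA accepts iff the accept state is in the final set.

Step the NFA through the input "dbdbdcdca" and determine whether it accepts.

initial (ε-close {0}): {0,2,4}
'd' @ 1: {5,6}
'b' @ 2: {7,8}
'd' @ 3: {}  — dead — no transitions
rest 'bdcdca' ignored (set empty)
end set {} — state 11 not in

Answer: REJECT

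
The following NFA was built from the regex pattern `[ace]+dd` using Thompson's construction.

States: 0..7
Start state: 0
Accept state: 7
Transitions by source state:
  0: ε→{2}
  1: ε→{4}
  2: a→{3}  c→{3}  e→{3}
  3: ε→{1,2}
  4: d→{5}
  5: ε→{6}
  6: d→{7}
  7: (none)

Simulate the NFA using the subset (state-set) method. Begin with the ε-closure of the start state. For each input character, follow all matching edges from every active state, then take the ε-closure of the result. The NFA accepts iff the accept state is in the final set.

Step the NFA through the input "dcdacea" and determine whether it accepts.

start: ε-closure({0}) = {0,2}
'd' @ 1: {}  — dead — no transitions
rest 'cdacea' ignored (set empty)
end set {} — state 7 not in

Answer: REJECT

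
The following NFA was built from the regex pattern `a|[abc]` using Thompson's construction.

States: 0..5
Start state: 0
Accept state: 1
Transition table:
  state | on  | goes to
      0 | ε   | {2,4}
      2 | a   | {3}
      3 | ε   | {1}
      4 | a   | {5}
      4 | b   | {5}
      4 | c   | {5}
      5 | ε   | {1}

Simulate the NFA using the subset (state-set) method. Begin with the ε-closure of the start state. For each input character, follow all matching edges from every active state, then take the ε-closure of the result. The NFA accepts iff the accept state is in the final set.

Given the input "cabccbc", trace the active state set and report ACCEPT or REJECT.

Answer: REJECT

Steps:
S₀ = ε-closure({0}) = {0,2,4}
'c' @ 1: {1,5}  (accept∈set)
'a' @ 2: {}  — state set empty
rest 'bccbc' ignored (set empty)
after full input: {}  (accept=1 not in)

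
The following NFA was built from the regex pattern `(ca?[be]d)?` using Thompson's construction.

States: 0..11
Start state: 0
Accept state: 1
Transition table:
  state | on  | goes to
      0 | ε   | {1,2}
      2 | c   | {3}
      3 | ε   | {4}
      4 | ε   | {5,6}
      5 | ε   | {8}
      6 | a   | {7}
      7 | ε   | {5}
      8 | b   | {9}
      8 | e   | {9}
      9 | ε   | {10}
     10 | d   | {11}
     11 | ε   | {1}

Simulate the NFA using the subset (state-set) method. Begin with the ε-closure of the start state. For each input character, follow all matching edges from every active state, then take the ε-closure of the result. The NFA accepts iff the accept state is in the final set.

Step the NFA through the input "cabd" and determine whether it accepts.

S₀ = ε-closure({0}) = {0,1,2}
'c' @ 1: {3,4,5,6,8}
'a' @ 2: {5,7,8}
'b' @ 3: {9,10}
'd' @ 4: {1,11}  (accept∈set)
after full input: {1,11}  (accept=1 in)

Answer: ACCEPT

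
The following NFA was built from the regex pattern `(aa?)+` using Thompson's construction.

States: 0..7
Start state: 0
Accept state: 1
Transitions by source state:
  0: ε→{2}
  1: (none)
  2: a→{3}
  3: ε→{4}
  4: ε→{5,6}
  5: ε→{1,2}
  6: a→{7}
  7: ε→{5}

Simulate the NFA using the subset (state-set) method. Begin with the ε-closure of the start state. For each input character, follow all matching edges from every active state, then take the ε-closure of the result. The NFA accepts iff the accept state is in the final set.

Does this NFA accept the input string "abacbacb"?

initial (ε-close {0}): {0,2}
'a' @ 1: {1,2,3,4,5,6}  (accept∈set)
'b' @ 2: {}  — dead — no transitions
rest 'acbacb' ignored (set empty)
final: {}; accept 1 not in set

Answer: REJECT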